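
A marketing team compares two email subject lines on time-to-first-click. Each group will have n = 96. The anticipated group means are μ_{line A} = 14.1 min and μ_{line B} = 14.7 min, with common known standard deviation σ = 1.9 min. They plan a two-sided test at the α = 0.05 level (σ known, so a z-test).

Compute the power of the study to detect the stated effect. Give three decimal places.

Power ≈ 0.590

Standardized effect: d = |μ_{line A} − μ_{line B}| / σ = |14.1 − 14.7| / 1.9 = 0.3158
Noncentrality parameter: δ = d·√(n/2) = 0.3158 × √(96/2) = 2.1879
Critical value for a two-sided test at α = 0.05: z_{α/2} = 1.960.
Power = Φ(δ − 1.960) + Φ(−δ − 1.960) = Φ(0.228) + Φ(-4.148) = 0.5901 + 0.0000 = 0.5902.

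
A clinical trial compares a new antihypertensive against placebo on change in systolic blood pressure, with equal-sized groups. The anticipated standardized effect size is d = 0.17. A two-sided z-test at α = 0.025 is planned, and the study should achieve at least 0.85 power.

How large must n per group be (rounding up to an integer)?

For power 0.85 need Φ(δ − z_{0.0125}) = 0.85, so δ = z_{0.0125} + z_{0.15} = 2.241 + 1.036 = 3.278.
(Ignoring the negligible lower-tail rejection probability gives the usual closed-form inversion.)
δ = d·√(n/2) ⇒ n = 2(δ/d)² = 2 × (3.278 / 0.17)² = 743.54.
Rounding up, n = 744 per group.

n = 744 per group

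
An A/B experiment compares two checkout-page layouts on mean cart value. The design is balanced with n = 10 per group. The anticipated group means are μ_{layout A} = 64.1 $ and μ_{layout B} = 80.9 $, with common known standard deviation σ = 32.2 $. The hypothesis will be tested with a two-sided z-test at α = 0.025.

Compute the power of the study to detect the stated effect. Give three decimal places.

Power ≈ 0.142

Standardized effect: d = |μ_{layout A} − μ_{layout B}| / σ = |64.1 − 80.9| / 32.2 = 0.5217
Noncentrality parameter: δ = d·√(n/2) = 0.5217 × √(10/2) = 1.1666
Critical value for a two-sided test at α = 0.025: z_{α/2} = 2.241.
Power = Φ(δ − 2.241) + Φ(−δ − 2.241) = Φ(-1.075) + Φ(-3.408) = 0.1412 + 0.0003 = 0.1416.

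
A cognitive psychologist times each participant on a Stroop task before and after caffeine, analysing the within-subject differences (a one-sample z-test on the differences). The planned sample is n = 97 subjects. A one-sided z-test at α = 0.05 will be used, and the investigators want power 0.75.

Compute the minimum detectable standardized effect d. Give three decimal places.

d ≈ 0.235

Need Φ(δ − 1.645) = 0.75, so δ = 1.645 + 0.674 = 2.319.
δ = d·√n ⇒ d = δ/√n = 2.319/√97 = 0.2355.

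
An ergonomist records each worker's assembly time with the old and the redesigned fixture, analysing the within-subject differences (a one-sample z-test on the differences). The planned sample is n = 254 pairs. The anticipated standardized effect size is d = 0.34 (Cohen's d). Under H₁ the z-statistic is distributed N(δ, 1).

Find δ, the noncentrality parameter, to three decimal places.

δ ≈ 5.419

δ = d·√n = 0.34 × √254 = 5.4187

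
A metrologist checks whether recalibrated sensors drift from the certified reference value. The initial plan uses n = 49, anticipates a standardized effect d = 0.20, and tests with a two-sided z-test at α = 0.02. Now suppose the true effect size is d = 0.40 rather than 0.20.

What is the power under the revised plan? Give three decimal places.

Power ≈ 0.682

With d = 0.40: δ = d·√n = 0.40 × √49 = 2.8000. Critical value z_{0.01} = 2.326.
Revised power = Φ(δ − 2.326) + Φ(−δ − 2.326) = Φ(0.474) + Φ(-5.126) = 0.6821 + 0.0000 = 0.6821.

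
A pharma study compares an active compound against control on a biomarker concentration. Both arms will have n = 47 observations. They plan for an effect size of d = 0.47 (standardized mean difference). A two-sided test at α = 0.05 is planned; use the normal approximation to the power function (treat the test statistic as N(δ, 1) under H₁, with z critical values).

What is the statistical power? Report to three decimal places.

Power ≈ 0.625

Noncentrality parameter: δ = d·√(n/2) = 0.47 × √(47/2) = 2.2784
Two-sided α = 0.05 → critical value z_{0.025} = 1.960.
Power = Φ(δ − 1.960) + Φ(−δ − 1.960) = Φ(0.318) + Φ(-4.238) = 0.6249 + 0.0000 = 0.6249.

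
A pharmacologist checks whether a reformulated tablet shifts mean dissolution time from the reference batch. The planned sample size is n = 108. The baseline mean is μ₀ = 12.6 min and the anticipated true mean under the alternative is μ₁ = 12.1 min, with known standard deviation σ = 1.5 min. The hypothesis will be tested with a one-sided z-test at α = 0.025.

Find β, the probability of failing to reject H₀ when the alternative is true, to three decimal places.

β ≈ 0.066

Standardized effect: d = |μ₁ − μ₀| / σ = |12.1 − 12.6| / 1.5 = 0.3333
Noncentrality parameter: δ = d·√n = 0.3333 × √108 = 3.4641
One-sided α = 0.025 → critical value z_{0.025} = 1.960.
Power = Φ(δ − 1.960) = Φ(1.504) = 0.9337.
Type II error: β = 1 − power = 1 − 0.9337 = 0.0663.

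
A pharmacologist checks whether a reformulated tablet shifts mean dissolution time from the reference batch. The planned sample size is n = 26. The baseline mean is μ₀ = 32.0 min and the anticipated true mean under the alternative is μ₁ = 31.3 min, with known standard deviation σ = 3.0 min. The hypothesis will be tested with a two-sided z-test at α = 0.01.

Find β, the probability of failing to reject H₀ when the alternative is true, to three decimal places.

Standardized effect: d = |μ₁ − μ₀| / σ = |31.3 − 32.0| / 3.0 = 0.2333
Noncentrality parameter: δ = d·√n = 0.2333 × √26 = 1.1898
Critical value for a two-sided test at α = 0.01: z_{α/2} = 2.576.
Power = Φ(δ − 2.576) + Φ(−δ − 2.576) = Φ(-1.386) + Φ(-3.766) = 0.0829 + 0.0001 = 0.0829.
Type II error: β = 1 − power = 1 − 0.0829 = 0.9171.

β ≈ 0.917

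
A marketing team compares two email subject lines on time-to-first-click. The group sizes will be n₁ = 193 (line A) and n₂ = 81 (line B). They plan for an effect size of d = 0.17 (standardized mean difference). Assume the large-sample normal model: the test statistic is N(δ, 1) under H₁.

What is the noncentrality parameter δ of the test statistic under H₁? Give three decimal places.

δ ≈ 1.284

δ = d / √(1/n₁ + 1/n₂) = 0.17 / √(1/193 + 1/81) = 1.2841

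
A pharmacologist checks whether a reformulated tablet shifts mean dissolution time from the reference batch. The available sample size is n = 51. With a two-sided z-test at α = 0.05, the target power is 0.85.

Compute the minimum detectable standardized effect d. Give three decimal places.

d ≈ 0.420

Need Φ(δ − 1.960) = 0.85, so δ = 1.960 + 1.036 = 2.996.
(The second rejection-region term Φ(−δ − z_{α/2}) is negligible and dropped.)
δ = d·√n ⇒ d = δ/√n = 2.996/√51 = 0.4196.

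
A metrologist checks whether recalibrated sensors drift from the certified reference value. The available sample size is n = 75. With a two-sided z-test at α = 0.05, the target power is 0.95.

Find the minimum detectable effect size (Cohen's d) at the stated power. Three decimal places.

d ≈ 0.416

Required noncentrality: δ = z_{0.025} + z_{0.05} = 1.960 + 1.645 = 3.605.
(The second rejection-region term Φ(−δ − z_{α/2}) is negligible and dropped.)
δ = d·√n ⇒ d = δ/√n = 3.605/√75 = 0.4162.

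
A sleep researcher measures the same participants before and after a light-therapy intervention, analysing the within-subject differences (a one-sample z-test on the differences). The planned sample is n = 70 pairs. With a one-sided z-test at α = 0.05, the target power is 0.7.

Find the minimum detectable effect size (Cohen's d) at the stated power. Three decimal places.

d ≈ 0.259

Required noncentrality: δ = z_{0.05} + z_{0.30} = 1.645 + 0.524 = 2.169.
δ = d·√n ⇒ d = δ/√n = 2.169/√70 = 0.2593.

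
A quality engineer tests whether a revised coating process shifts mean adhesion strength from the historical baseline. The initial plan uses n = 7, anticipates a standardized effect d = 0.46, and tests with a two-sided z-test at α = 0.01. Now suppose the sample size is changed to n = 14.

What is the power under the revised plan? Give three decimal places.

Power ≈ 0.196

With n = 14: δ = d·√n = 0.46 × √14 = 1.7212. Critical value z_{0.005} = 2.576.
Revised power = Φ(δ − 2.576) + Φ(−δ − 2.576) = Φ(-0.855) + Φ(-4.297) = 0.1964 + 0.0000 = 0.1964.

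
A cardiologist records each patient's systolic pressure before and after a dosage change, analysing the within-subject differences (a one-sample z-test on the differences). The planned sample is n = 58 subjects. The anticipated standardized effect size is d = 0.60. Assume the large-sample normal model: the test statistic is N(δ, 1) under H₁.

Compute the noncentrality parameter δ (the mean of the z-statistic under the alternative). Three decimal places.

δ = d·√n = 0.60 × √58 = 4.5695

δ ≈ 4.569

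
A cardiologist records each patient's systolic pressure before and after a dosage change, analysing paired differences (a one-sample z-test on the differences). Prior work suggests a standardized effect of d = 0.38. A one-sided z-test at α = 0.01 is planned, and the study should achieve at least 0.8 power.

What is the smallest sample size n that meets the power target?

n = 70

For power 0.8 need Φ(δ − z_{0.01}) = 0.8, so δ = z_{0.01} + z_{0.20} = 2.326 + 0.842 = 3.168.
δ = d·√n ⇒ n = (δ/d)² = (3.168 / 0.38)² = 69.50.
Round up to the next whole unit.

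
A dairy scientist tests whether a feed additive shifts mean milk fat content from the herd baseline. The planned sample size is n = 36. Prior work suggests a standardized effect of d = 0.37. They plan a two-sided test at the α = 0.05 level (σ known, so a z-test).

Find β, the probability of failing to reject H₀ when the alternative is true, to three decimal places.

β ≈ 0.397

Noncentrality parameter: δ = d·√n = 0.37 × √36 = 2.2200
Critical value for a two-sided test at α = 0.05: z_{α/2} = 1.960.
Power = Φ(δ − 1.960) + Φ(−δ − 1.960) = Φ(0.260) + Φ(-4.180) = 0.6026 + 0.0000 = 0.6026.
Type II error: β = 1 − power = 1 − 0.6026 = 0.3974.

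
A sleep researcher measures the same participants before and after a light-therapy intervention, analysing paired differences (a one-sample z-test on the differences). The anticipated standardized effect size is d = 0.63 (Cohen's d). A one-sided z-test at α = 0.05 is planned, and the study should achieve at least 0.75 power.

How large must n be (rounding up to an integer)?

For power 0.75 need Φ(δ − z_{0.05}) = 0.75, so δ = z_{0.05} + z_{0.25} = 1.645 + 0.674 = 2.319.
δ = d·√n ⇒ n = (δ/d)² = (2.319 / 0.63)² = 13.55.
Round up to the next whole unit.

n = 14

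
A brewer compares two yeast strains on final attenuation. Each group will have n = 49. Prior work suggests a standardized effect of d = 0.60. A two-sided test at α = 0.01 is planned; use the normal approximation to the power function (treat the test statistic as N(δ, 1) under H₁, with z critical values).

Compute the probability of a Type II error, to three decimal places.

β ≈ 0.347

Noncentrality parameter: δ = d·√(n/2) = 0.60 × √(49/2) = 2.9698
Critical value for a two-sided test at α = 0.01: z_{α/2} = 2.576.
Power = Φ(δ − 2.576) + Φ(−δ − 2.576) = Φ(0.394) + Φ(-5.546) = 0.6532 + 0.0000 = 0.6532.
Type II error: β = 1 − power = 1 − 0.6532 = 0.3468.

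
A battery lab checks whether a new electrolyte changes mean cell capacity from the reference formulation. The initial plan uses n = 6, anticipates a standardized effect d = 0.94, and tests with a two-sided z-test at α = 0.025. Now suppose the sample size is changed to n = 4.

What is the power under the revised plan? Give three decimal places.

Power ≈ 0.359

With n = 4: δ = d·√n = 0.94 × √4 = 1.8800. Critical value z_{0.0125} = 2.241.
Revised power = Φ(δ − 2.241) + Φ(−δ − 2.241) = Φ(-0.361) + Φ(-4.121) = 0.3589 + 0.0000 = 0.3589.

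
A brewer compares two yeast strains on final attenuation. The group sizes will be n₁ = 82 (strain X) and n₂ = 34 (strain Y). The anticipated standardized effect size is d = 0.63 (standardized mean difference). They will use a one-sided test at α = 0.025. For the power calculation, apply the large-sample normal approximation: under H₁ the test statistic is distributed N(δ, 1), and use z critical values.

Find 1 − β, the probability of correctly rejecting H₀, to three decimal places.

Power ≈ 0.870

Noncentrality parameter: δ = d / √(1/n₁ + 1/n₂) = 0.63 / √(1/82 + 1/34) = 3.0886
Critical value for a one-sided test at α = 0.025: z_α = 1.960.
Power = Φ(δ − 1.960) = Φ(1.129) = 0.8705.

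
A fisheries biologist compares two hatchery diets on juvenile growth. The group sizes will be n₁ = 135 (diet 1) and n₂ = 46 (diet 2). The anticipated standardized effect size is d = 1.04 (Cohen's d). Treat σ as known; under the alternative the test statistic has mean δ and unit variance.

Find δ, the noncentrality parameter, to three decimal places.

δ ≈ 6.092

δ = d / √(1/n₁ + 1/n₂) = 1.04 / √(1/135 + 1/46) = 6.0917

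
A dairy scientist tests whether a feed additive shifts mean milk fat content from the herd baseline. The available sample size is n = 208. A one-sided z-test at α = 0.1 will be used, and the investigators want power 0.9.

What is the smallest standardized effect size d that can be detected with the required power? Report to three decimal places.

d ≈ 0.178

Required noncentrality: δ = z_{0.1} + z_{0.10} = 1.282 + 1.282 = 2.563.
δ = d·√n ⇒ d = δ/√n = 2.563/√208 = 0.1777.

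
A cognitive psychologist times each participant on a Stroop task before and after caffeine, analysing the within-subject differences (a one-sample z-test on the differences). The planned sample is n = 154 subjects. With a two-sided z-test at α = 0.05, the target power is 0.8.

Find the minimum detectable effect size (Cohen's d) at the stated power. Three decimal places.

Need Φ(δ − 1.960) = 0.8, so δ = 1.960 + 0.842 = 2.802.
(Lower-tail contribution to power is negligible for δ > 0.)
δ = d·√n ⇒ d = δ/√n = 2.802/√154 = 0.2258.

d ≈ 0.226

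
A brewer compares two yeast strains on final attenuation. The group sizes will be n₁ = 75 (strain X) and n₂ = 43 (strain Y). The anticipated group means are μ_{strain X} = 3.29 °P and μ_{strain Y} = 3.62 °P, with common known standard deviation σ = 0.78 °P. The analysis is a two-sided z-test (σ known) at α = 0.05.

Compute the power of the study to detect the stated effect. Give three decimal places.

Power ≈ 0.599

Standardized effect: d = |μ_{strain X} − μ_{strain Y}| / σ = |3.29 − 3.62| / 0.78 = 0.4231
Noncentrality parameter: δ = d / √(1/n₁ + 1/n₂) = 0.4231 / √(1/75 + 1/43) = 2.2118
Two-sided α = 0.05 → critical value z_{0.025} = 1.960.
Power = Φ(δ − 1.960) + Φ(−δ − 1.960) = Φ(0.252) + Φ(-4.172) = 0.5994 + 0.0000 = 0.5994.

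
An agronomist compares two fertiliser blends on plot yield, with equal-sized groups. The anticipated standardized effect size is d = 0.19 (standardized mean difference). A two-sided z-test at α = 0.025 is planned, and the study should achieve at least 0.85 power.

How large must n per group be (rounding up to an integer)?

n = 596 per group

Set Φ(δ − 2.241) = 0.85; then δ − 2.241 = Φ⁻¹(0.85) = 1.036, giving δ = 3.278.
(Ignoring the negligible lower-tail rejection probability gives the usual closed-form inversion.)
δ = d·√(n/2) ⇒ n = 2(δ/d)² = 2 × (3.278 / 0.19)² = 595.25.
Rounding up, n = 596 per group.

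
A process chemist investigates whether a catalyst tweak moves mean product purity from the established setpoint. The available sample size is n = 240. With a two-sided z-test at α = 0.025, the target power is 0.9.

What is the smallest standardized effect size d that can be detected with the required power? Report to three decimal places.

Need Φ(δ − 2.241) = 0.9, so δ = 2.241 + 1.282 = 3.523.
(The second rejection-region term Φ(−δ − z_{α/2}) is negligible and dropped.)
δ = d·√n ⇒ d = δ/√n = 3.523/√240 = 0.2274.

d ≈ 0.227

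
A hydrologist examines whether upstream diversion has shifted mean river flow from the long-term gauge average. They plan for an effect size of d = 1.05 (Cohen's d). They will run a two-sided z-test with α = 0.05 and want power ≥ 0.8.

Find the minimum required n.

n = 8

For power 0.8 need Φ(δ − z_{0.025}) = 0.8, so δ = z_{0.025} + z_{0.20} = 1.960 + 0.842 = 2.802.
(Ignoring the negligible lower-tail rejection probability gives the usual closed-form inversion.)
δ = d·√n ⇒ n = (δ/d)² = (2.802 / 1.05)² = 7.12.
Rounding up, n = 8.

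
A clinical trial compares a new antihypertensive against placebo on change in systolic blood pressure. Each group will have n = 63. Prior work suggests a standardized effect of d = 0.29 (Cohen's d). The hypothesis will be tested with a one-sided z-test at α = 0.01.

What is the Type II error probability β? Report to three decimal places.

Noncentrality parameter: δ = d·√(n/2) = 0.29 × √(63/2) = 1.6276
Critical value for a one-sided test at α = 0.01: z_α = 2.326.
Power = Φ(δ − 2.326) = Φ(-0.699) = 0.2424.
Type II error: β = 1 − power = 1 − 0.2424 = 0.7576.

β ≈ 0.758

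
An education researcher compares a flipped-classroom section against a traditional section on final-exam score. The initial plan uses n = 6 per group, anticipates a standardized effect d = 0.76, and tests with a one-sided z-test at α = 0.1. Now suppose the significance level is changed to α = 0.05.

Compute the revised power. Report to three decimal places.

δ = d·√(n/2) = 0.76 × √(6/2) = 1.3164 (unchanged). New critical value: z_{0.05} = 1.645.
Revised power = Φ(δ − 1.645) = Φ(-0.328) = 0.3713.

Power ≈ 0.371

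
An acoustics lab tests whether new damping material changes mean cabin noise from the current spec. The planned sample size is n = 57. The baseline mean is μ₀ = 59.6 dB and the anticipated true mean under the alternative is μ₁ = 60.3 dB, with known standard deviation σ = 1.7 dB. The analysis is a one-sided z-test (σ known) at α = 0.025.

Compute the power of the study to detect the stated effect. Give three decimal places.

Standardized effect: d = |μ₁ − μ₀| / σ = |60.3 − 59.6| / 1.7 = 0.4118
Noncentrality parameter: δ = d·√n = 0.4118 × √57 = 3.1088
One-sided α = 0.025 → critical value z_{0.025} = 1.960.
Power = P(Z > 1.960 − δ) = Φ(1.149) = 0.8747.

Power ≈ 0.875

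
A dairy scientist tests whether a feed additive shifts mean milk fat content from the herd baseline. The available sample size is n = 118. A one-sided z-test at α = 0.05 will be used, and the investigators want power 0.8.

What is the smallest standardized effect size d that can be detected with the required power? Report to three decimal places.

Required noncentrality: δ = z_{0.05} + z_{0.20} = 1.645 + 0.842 = 2.486.
δ = d·√n ⇒ d = δ/√n = 2.486/√118 = 0.2289.

d ≈ 0.229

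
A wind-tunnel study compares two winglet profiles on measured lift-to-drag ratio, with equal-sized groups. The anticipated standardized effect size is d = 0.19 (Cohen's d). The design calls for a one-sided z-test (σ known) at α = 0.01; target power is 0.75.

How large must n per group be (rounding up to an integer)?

For power 0.75 need Φ(δ − z_{0.01}) = 0.75, so δ = z_{0.01} + z_{0.25} = 2.326 + 0.674 = 3.001.
δ = d·√(n/2) ⇒ n = 2(δ/d)² = 2 × (3.001 / 0.19)² = 498.89.
Rounding up, n = 499 per group.

n = 499 per group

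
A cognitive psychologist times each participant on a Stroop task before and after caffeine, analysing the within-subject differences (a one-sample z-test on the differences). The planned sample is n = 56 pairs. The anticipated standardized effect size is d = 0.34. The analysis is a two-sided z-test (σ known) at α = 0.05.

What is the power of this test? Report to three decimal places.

Noncentrality parameter: δ = d·√n = 0.34 × √56 = 2.5443
Critical value for a two-sided test at α = 0.05: z_{α/2} = 1.960.
Power = Φ(δ − 1.960) + Φ(−δ − 1.960) = Φ(0.584) + Φ(-4.504) = 0.7205 + 0.0000 = 0.7205.

Power ≈ 0.721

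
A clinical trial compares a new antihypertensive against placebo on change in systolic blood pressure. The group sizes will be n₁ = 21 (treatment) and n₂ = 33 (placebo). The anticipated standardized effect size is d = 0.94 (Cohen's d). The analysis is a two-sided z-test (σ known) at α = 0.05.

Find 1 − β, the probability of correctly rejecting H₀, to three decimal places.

Power ≈ 0.920

Noncentrality parameter: δ = d / √(1/n₁ + 1/n₂) = 0.94 / √(1/21 + 1/33) = 3.3674
Critical value for a two-sided test at α = 0.05: z_{α/2} = 1.960.
Power = Φ(δ − 1.960) + Φ(−δ − 1.960) = Φ(1.407) + Φ(-5.327) = 0.9204 + 0.0000 = 0.9204.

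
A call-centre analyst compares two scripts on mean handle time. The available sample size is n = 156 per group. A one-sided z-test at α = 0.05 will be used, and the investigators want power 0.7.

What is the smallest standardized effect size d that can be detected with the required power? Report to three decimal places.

Need Φ(δ − 1.645) = 0.7, so δ = 1.645 + 0.524 = 2.169.
δ = d·√(n/2) ⇒ d = δ/√(n/2) = 2.169/√(156/2) = 0.2456.

d ≈ 0.246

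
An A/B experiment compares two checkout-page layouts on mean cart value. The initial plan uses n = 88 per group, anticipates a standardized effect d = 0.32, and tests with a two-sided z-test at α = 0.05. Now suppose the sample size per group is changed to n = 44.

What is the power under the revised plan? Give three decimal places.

With n = 44 per group: δ = d·√(n/2) = 0.32 × √(44/2) = 1.5009. Critical value z_{0.025} = 1.960.
Revised power = Φ(δ − 1.960) + Φ(−δ − 1.960) = Φ(-0.459) + Φ(-3.461) = 0.3231 + 0.0003 = 0.3234.

Power ≈ 0.323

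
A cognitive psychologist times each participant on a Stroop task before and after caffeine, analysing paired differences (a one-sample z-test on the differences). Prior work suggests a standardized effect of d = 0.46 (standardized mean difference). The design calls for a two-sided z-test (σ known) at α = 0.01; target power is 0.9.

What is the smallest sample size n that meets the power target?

For power 0.9 need Φ(δ − z_{0.005}) = 0.9, so δ = z_{0.005} + z_{0.10} = 2.576 + 1.282 = 3.857.
(For δ > 0 the lower-tail rejection region contributes negligibly to power, so the one-term inversion is standard.)
δ = d·√n ⇒ n = (δ/d)² = (3.857 / 0.46)² = 70.32.
Round up to the next whole unit.

n = 71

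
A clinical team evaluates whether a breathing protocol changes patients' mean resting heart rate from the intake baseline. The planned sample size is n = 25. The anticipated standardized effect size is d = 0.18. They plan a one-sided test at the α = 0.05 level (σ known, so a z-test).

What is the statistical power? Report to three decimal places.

Power ≈ 0.228

Noncentrality parameter: δ = d·√n = 0.18 × √25 = 0.9000
One-sided α = 0.05 → critical value z_{0.05} = 1.645.
Power = Φ(δ − 1.645) = Φ(-0.745) = 0.2282.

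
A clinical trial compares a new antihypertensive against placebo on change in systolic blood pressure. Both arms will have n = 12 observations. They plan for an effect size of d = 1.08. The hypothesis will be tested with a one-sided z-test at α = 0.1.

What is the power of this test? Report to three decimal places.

Noncentrality parameter: δ = d·√(n/2) = 1.08 × √(12/2) = 2.6454
One-sided α = 0.1 → critical value z_{0.1} = 1.282.
Power = P(Z > 1.282 − δ) = Φ(1.364) = 0.9137.

Power ≈ 0.914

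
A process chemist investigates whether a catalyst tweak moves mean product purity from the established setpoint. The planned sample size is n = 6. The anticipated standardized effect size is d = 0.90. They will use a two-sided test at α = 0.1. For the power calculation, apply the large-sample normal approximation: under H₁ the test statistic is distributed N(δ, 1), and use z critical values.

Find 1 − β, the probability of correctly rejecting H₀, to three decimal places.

Power ≈ 0.712

Noncentrality parameter: δ = d·√n = 0.90 × √6 = 2.2045
Critical value for a two-sided test at α = 0.1: z_{α/2} = 1.645.
Power = Φ(δ − 1.645) + Φ(−δ − 1.645) = Φ(0.560) + Φ(-3.849) = 0.7122 + 0.0001 = 0.7122.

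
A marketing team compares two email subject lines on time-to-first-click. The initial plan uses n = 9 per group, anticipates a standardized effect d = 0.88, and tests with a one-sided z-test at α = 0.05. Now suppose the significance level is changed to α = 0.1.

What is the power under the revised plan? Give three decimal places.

δ = d·√(n/2) = 0.88 × √(9/2) = 1.8668 (unchanged). New critical value: z_{0.1} = 1.282.
Revised power = P(Z > 1.282 − δ) = Φ(0.585) = 0.7208.

Power ≈ 0.721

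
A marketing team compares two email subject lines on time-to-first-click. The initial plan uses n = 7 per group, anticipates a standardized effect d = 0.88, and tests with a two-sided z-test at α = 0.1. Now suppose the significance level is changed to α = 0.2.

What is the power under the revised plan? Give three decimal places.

Power ≈ 0.644

δ = d·√(n/2) = 0.88 × √(7/2) = 1.6463 (unchanged). New critical value: z_{0.1} = 1.282.
Revised power = Φ(δ − 1.282) + Φ(−δ − 1.282) = Φ(0.365) + Φ(-2.928) = 0.6424 + 0.0017 = 0.6441.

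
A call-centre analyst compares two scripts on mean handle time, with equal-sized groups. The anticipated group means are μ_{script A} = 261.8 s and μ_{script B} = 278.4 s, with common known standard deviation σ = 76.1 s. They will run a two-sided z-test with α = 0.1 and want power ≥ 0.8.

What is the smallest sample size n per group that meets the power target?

Standardized effect: d = |μ_{script A} − μ_{script B}| / σ = |261.8 − 278.4| / 76.1 = 0.2181
Set Φ(δ − 1.645) = 0.8; then δ − 1.645 = Φ⁻¹(0.8) = 0.842, giving δ = 2.486.
(Ignoring the negligible lower-tail rejection probability gives the usual closed-form inversion.)
δ = d·√(n/2) ⇒ n = 2(δ/d)² = 2 × (2.486 / 0.2181)² = 259.87.
Rounding up, n = 260 per group.

n = 260 per group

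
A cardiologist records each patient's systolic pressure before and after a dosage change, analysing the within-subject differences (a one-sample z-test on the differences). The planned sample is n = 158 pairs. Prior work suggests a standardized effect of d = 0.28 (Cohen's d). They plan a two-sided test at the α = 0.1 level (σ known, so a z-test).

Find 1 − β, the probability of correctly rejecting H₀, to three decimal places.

Power ≈ 0.970

Noncentrality parameter: δ = d·√n = 0.28 × √158 = 3.5195
Critical value for a two-sided test at α = 0.1: z_{α/2} = 1.645.
Power = Φ(δ − 1.645) + Φ(−δ − 1.645) = Φ(1.875) + Φ(-5.164) = 0.9696 + 0.0000 = 0.9696.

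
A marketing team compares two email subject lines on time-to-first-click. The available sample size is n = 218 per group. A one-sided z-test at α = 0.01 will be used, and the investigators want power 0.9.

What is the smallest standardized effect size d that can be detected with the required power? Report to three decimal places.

Need Φ(δ − 2.326) = 0.9, so δ = 2.326 + 1.282 = 3.608.
δ = d·√(n/2) ⇒ d = δ/√(n/2) = 3.608/√(218/2) = 0.3456.

d ≈ 0.346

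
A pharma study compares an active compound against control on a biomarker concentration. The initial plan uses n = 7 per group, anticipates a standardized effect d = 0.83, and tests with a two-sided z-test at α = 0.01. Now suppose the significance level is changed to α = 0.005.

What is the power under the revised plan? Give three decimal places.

Power ≈ 0.105

δ = d·√(n/2) = 0.83 × √(7/2) = 1.5528 (unchanged). New critical value: z_{0.0025} = 2.807.
Revised power = Φ(δ − 2.807) + Φ(−δ − 2.807) = Φ(-1.254) + Φ(-4.360) = 0.1049 + 0.0000 = 0.1049.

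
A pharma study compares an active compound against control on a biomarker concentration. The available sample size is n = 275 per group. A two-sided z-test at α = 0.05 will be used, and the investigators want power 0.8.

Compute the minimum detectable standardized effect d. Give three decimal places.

Need Φ(δ − 1.960) = 0.8, so δ = 1.960 + 0.842 = 2.802.
(Lower-tail contribution to power is negligible for δ > 0.)
δ = d·√(n/2) ⇒ d = δ/√(n/2) = 2.802/√(275/2) = 0.2389.

d ≈ 0.239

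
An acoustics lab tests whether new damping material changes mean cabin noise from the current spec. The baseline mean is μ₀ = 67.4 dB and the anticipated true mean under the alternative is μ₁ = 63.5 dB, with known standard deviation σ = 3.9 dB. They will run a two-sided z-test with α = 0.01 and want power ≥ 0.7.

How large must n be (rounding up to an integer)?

n = 10

Standardized effect: d = |μ₁ − μ₀| / σ = |63.5 − 67.4| / 3.9 = 1.0000
Set Φ(δ − 2.576) = 0.7; then δ − 2.576 = Φ⁻¹(0.7) = 0.524, giving δ = 3.100.
(Ignoring the negligible lower-tail rejection probability gives the usual closed-form inversion.)
δ = d·√n ⇒ n = (δ/d)² = (3.100 / 1.0000)² = 9.61.
Rounding up, n = 10.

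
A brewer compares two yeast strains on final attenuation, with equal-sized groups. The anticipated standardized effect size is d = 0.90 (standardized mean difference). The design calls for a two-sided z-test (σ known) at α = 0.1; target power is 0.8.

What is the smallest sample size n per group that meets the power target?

n = 16 per group

For power 0.8 need Φ(δ − z_{0.05}) = 0.8, so δ = z_{0.05} + z_{0.20} = 1.645 + 0.842 = 2.486.
(Ignoring the negligible lower-tail rejection probability gives the usual closed-form inversion.)
δ = d·√(n/2) ⇒ n = 2(δ/d)² = 2 × (2.486 / 0.90)² = 15.27.
Rounding up, n = 16 per group.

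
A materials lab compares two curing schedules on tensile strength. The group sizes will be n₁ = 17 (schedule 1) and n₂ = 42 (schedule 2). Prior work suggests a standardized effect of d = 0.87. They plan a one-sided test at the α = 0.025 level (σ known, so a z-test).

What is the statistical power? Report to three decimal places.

Power ≈ 0.857

Noncentrality parameter: δ = d / √(1/n₁ + 1/n₂) = 0.87 / √(1/17 + 1/42) = 3.0265
Critical value for a one-sided test at α = 0.025: z_α = 1.960.
Power = Φ(δ − 1.960) = Φ(1.067) = 0.8569.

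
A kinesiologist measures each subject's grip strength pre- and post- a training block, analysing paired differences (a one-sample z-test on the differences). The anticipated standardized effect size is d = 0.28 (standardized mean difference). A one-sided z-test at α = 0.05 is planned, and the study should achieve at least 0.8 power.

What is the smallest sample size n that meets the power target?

n = 79

For power 0.8 need Φ(δ − z_{0.05}) = 0.8, so δ = z_{0.05} + z_{0.20} = 1.645 + 0.842 = 2.486.
δ = d·√n ⇒ n = (δ/d)² = (2.486 / 0.28)² = 78.86.
Round up to the next whole unit.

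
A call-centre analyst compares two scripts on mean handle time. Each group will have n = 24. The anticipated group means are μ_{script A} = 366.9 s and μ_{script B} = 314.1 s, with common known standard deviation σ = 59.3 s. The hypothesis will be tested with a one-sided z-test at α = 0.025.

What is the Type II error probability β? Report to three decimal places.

Standardized effect: d = |μ_{script A} − μ_{script B}| / σ = |366.9 − 314.1| / 59.3 = 0.8904
Noncentrality parameter: δ = d·√(n/2) = 0.8904 × √(24/2) = 3.0844
Critical value for a one-sided test at α = 0.025: z_α = 1.960.
Power = Φ(δ − 1.960) = Φ(1.124) = 0.8696.
Type II error: β = 1 − power = 1 − 0.8696 = 0.1304.

β ≈ 0.130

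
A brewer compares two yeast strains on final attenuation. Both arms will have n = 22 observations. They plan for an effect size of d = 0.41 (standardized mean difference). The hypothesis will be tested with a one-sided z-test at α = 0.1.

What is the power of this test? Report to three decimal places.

Noncentrality parameter: δ = d·√(n/2) = 0.41 × √(22/2) = 1.3598
Critical value for a one-sided test at α = 0.1: z_α = 1.282.
Power = Φ(δ − 1.282) = Φ(0.078) = 0.5312.

Power ≈ 0.531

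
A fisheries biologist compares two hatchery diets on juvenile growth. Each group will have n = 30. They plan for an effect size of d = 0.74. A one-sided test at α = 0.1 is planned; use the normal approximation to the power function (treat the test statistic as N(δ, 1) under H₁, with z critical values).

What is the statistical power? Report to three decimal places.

Noncentrality parameter: δ = d·√(n/2) = 0.74 × √(30/2) = 2.8660
Critical value for a one-sided test at α = 0.1: z_α = 1.282.
Power = Φ(δ − 1.282) = Φ(1.584) = 0.9435.

Power ≈ 0.943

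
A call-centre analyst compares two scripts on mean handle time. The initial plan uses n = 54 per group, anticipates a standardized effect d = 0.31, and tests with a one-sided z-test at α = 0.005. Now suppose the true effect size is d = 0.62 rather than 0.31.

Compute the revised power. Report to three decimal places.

Power ≈ 0.741

With d = 0.62: δ = d·√(n/2) = 0.62 × √(54/2) = 3.2216. Critical value z_{0.005} = 2.576.
Revised power = Φ(δ − 2.576) = Φ(0.646) = 0.7408.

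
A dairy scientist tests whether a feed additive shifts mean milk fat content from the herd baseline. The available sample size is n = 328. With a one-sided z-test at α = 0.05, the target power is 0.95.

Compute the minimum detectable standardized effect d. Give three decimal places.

Need Φ(δ − 1.645) = 0.95, so δ = 1.645 + 1.645 = 3.290.
δ = d·√n ⇒ d = δ/√n = 3.290/√328 = 0.1816.

d ≈ 0.182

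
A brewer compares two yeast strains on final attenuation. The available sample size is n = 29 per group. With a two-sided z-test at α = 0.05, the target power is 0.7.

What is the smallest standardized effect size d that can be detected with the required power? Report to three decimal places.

Need Φ(δ − 1.960) = 0.7, so δ = 1.960 + 0.524 = 2.484.
(Lower-tail contribution to power is negligible for δ > 0.)
δ = d·√(n/2) ⇒ d = δ/√(n/2) = 2.484/√(29/2) = 0.6524.

d ≈ 0.652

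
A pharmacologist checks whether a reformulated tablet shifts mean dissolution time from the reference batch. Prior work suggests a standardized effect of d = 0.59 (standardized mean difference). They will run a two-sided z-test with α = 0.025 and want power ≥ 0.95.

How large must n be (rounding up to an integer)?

n = 44

For power 0.95 need Φ(δ − z_{0.0125}) = 0.95, so δ = z_{0.0125} + z_{0.05} = 2.241 + 1.645 = 3.886.
(For δ > 0 the lower-tail rejection region contributes negligibly to power, so the one-term inversion is standard.)
δ = d·√n ⇒ n = (δ/d)² = (3.886 / 0.59)² = 43.39.
Rounding up, n = 44.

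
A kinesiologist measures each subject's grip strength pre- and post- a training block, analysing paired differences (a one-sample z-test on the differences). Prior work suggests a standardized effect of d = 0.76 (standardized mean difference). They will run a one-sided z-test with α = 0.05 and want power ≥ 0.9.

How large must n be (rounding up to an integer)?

Set Φ(δ − 1.645) = 0.9; then δ − 1.645 = Φ⁻¹(0.9) = 1.282, giving δ = 2.926.
δ = d·√n ⇒ n = (δ/d)² = (2.926 / 0.76)² = 14.83.
Rounding up, n = 15.

n = 15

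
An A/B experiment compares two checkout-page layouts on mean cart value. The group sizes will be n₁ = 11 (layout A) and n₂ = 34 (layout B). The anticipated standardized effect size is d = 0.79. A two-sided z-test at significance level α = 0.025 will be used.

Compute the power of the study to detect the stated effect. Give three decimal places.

Noncentrality parameter: δ = d / √(1/n₁ + 1/n₂) = 0.79 / √(1/11 + 1/34) = 2.2775
Two-sided α = 0.025 → critical value z_{0.0125} = 2.241.
Power = Φ(δ − 2.241) + Φ(−δ − 2.241) = Φ(0.036) + Φ(-4.519) = 0.5144 + 0.0000 = 0.5144.

Power ≈ 0.514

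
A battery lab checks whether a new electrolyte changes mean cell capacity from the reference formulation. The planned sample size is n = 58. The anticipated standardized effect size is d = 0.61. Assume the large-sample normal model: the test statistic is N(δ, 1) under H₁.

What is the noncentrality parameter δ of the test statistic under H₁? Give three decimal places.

δ = d·√n = 0.61 × √58 = 4.6456

δ ≈ 4.646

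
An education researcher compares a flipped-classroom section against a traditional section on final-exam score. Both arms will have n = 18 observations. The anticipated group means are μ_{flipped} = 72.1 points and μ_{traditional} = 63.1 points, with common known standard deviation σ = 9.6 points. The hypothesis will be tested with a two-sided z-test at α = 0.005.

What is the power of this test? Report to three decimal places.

Standardized effect: d = |μ_{flipped} − μ_{traditional}| / σ = |72.1 − 63.1| / 9.6 = 0.9375
Noncentrality parameter: δ = d·√(n/2) = 0.9375 × √(18/2) = 2.8125
Two-sided α = 0.005 → critical value z_{0.0025} = 2.807.
Power = Φ(δ − 2.807) + Φ(−δ − 2.807) = Φ(0.005) + Φ(-5.620) = 0.5022 + 0.0000 = 0.5022.

Power ≈ 0.502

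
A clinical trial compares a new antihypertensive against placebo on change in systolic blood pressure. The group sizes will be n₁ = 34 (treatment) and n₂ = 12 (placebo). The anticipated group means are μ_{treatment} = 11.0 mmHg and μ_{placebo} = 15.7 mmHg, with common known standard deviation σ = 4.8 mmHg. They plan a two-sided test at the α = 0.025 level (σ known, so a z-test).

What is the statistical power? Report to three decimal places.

Standardized effect: d = |μ_{treatment} − μ_{placebo}| / σ = |11.0 − 15.7| / 4.8 = 0.9792
Noncentrality parameter: δ = d / √(1/n₁ + 1/n₂) = 0.9792 / √(1/34 + 1/12) = 2.9161
Two-sided α = 0.025 → critical value z_{0.0125} = 2.241.
Power = Φ(δ − 2.241) + Φ(−δ − 2.241) = Φ(0.675) + Φ(-5.158) = 0.7501 + 0.0000 = 0.7501.

Power ≈ 0.750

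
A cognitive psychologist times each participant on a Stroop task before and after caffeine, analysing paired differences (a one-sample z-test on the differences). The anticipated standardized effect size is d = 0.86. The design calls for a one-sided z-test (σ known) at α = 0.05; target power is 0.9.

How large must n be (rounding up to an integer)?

Set Φ(δ − 1.645) = 0.9; then δ − 1.645 = Φ⁻¹(0.9) = 1.282, giving δ = 2.926.
δ = d·√n ⇒ n = (δ/d)² = (2.926 / 0.86)² = 11.58.
Round up to the next whole unit.

n = 12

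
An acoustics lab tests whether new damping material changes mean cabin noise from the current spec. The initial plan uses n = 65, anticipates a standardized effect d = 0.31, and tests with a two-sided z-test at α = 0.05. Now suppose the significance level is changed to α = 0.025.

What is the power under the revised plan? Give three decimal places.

δ = d·√n = 0.31 × √65 = 2.4993 (unchanged). New critical value: z_{0.0125} = 2.241.
Revised power = Φ(δ − 2.241) + Φ(−δ − 2.241) = Φ(0.258) + Φ(-4.741) = 0.6018 + 0.0000 = 0.6018.

Power ≈ 0.602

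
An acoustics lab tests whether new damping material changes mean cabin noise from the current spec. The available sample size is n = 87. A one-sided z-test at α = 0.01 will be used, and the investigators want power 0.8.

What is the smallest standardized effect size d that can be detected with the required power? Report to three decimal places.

d ≈ 0.340

Need Φ(δ − 2.326) = 0.8, so δ = 2.326 + 0.842 = 3.168.
δ = d·√n ⇒ d = δ/√n = 3.168/√87 = 0.3396.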